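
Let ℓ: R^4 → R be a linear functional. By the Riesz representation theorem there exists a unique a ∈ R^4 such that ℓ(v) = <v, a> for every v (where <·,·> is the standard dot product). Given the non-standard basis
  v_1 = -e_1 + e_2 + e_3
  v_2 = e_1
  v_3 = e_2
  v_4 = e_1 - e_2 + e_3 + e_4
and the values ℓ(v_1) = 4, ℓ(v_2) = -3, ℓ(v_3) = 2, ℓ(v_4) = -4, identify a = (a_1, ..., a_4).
a = (-3, 2, -1, 2)

Write a = (a_1, ..., a_4) in the standard basis. For each basis vector v_i, ℓ(v_i) = <v_i, a> is a linear equation in the a_j's. Collect the n equations into a matrix system V a = ℓ, where row i of V is v_i (expressed in the standard basis). Since V is invertible (lower-triangular with 1s on the diagonal, up to permutation), solve by back-substitution:
  V =
[[-1, 1, 1, 0],
 [1, 0, 0, 0],
 [0, 1, 0, 0],
 [1, -1, 1, 1]]
  V a = (4, -3, 2, -4)
Solving gives a = (-3, 2, -1, 2).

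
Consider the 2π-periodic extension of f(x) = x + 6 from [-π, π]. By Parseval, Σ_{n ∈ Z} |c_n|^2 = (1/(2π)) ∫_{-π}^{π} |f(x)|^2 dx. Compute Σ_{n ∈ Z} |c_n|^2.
Σ |c_n|^2 = π^2/3 + 36

Expand and integrate term by term over [-π, π]:
  ∫ (x)^2 dx = 1·(2π^3/3); ∫ 2·1·(6)·x dx = 0 (odd integrand); ∫ 6^2 dx = 36·2π.
So (1/(2π)) ∫_{-π}^{π} (x + 6)^2 dx = 1π^2/3 + 36 = π^2/3 + 36.
Parseval ⇒ Σ |c_n|^2 = π^2/3 + 36.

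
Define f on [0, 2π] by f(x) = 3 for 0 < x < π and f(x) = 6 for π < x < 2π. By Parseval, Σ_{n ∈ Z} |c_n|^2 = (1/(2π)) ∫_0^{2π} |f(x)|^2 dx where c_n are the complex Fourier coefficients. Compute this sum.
Σ |c_n|^2 = 45/2

Parseval equates the L^2 energy of f (normalised by 1/(2π)) with the ℓ^2 sum of its Fourier coefficients: (1/(2π)) ∫_0^{2π} |f|^2 = Σ |c_n|^2.
Compute the left side: (1/(2π)) [∫_0^π 3^2 dx + ∫_π^{2π} 6^2 dx] = (1/(2π)) · (9π + 36π) = (9 + 36)/2 = 45/2.
So Σ_{n ∈ Z} |c_n|^2 = 45/2.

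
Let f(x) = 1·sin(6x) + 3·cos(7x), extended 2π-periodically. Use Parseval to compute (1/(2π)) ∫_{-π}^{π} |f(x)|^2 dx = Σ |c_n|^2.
Σ |c_n|^2 = 5

Expand |f|^2 and use orthogonality of {sin(nx), cos(mx)} on [-π, π]:
  ∫_{-π}^{π} sin(nx)^2 dx = π, ∫ cos(mx)^2 dx = π, and cross terms integrate to 0.
So ∫_{-π}^{π} f(x)^2 dx = 1^2 · π + 3^2 · π = (1 + 9)π.
Divide by 2π: (1 + 9)/2 = 5.
By Parseval, this equals Σ |c_n|^2.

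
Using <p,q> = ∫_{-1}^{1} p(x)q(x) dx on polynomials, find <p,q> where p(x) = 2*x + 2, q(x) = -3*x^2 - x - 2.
<p,q> = -40/3

Expand the product: p(x)·q(x) = -6*x^3 - 8*x^2 - 6*x - 4.
∫_{-1}^{1} of each monomial x^k gives [2/(k+1) if k even, 0 if k odd]. Integrating term-by-term (or equivalently evaluating the antiderivative F(x) = -3*x^4/2 - 8*x^3/3 - 3*x^2 - 4*x at the endpoints):
  F(1) − F(−1) = -67/6 − (13/6) = -40/3.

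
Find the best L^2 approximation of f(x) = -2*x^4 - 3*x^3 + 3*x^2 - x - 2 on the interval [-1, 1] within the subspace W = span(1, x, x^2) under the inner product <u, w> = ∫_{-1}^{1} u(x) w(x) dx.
g(x) = 9*x^2/7 - 14*x/5 - 64/35

The best approximation g ∈ W is the orthogonal projection of f onto W. Writing g = a_0 + a_1 x + a_2 x^2, the coefficients solve the normal equations G · a = b where
  G_{ij} = <φ_i, φ_j> and b_i = <f, φ_i>, with φ_0 = 1, φ_1 = x, φ_2 = x^2.
G =
  [2, 0, 2/3]
  [0, 2/3, 0]
  [2/3, 0, 2/5],
b = (-14/5, -28/15, -74/105).
Solving gives a_0 = -64/35, a_1 = -14/5, a_2 = 9/7, so
  g(x) = 9*x^2/7 - 14*x/5 - 64/35.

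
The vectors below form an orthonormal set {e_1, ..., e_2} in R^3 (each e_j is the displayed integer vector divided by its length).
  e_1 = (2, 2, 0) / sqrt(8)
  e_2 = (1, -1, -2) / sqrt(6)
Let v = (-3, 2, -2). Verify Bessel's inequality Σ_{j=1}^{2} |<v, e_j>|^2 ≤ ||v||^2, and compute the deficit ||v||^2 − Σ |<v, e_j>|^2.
Σ |<v, e_j>|^2 = 2/3; ||v||^2 = 17; deficit = 49/3

Write each e_j = u_j / sqrt(<u_j, u_j>) where u_j is the displayed integer vector. Then <v, e_j> = <v, u_j> / sqrt(<u_j, u_j>), so |<v, e_j>|^2 = <v, u_j>^2 / <u_j, u_j>.
Coefficients: <v, e_1> = -2/sqrt(8), <v, e_2> = -1/sqrt(6).
Square and sum: Σ |<v, e_j>|^2 = 2/3.
Compute ||v||^2 = v·v = 17.
Deficit = 17 − 2/3 = 49/3 ≥ 0, confirming Bessel's inequality. (The deficit equals ||v − Σ <v,e_j> e_j||^2, the squared distance from v to span{e_j}.)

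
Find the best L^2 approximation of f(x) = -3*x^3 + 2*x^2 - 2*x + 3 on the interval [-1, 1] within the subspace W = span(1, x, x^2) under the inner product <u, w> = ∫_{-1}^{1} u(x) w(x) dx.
g(x) = 2*x^2 - 19*x/5 + 3

The best approximation g ∈ W is the orthogonal projection of f onto W. Writing g = a_0 + a_1 x + a_2 x^2, the coefficients solve the normal equations G · a = b where
  G_{ij} = <φ_i, φ_j> and b_i = <f, φ_i>, with φ_0 = 1, φ_1 = x, φ_2 = x^2.
G =
  [2, 0, 2/3]
  [0, 2/3, 0]
  [2/3, 0, 2/5],
b = (22/3, -38/15, 14/5).
Solving gives a_0 = 3, a_1 = -19/5, a_2 = 2, so
  g(x) = 2*x^2 - 19*x/5 + 3.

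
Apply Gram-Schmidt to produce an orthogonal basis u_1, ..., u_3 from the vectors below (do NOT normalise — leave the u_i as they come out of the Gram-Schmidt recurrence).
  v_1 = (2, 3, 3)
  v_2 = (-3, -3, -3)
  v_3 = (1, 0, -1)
Orthogonal basis:
  u_1 = (2, 3, 3)
  u_2 = (-9/11, 3/11, 3/11)
  u_3 = (0, 1/2, -1/2)

Apply the Gram-Schmidt recurrence
  u_1 = v_1
  u_i = v_i − Σ_{j<i} ((v_i · u_j) / (u_j · u_j)) · u_j.

Step by step this gives:
  u_1 = (2, 3, 3)
  u_2 = (-9/11, 3/11, 3/11)
  u_3 = (0, 1/2, -1/2)

Orthogonality check:
  u_2 · u_1 = 0 (should be 0)
  u_3 · u_1 = 0 (should be 0)
  u_3 · u_2 = 0 (should be 0)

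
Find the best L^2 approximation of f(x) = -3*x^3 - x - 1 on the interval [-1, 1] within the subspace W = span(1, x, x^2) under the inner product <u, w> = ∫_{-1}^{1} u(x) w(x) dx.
g(x) = -14*x/5 - 1

The best approximation g ∈ W is the orthogonal projection of f onto W. Writing g = a_0 + a_1 x + a_2 x^2, the coefficients solve the normal equations G · a = b where
  G_{ij} = <φ_i, φ_j> and b_i = <f, φ_i>, with φ_0 = 1, φ_1 = x, φ_2 = x^2.
G =
  [2, 0, 2/3]
  [0, 2/3, 0]
  [2/3, 0, 2/5],
b = (-2, -28/15, -2/3).
Solving gives a_0 = -1, a_1 = -14/5, a_2 = 0, so
  g(x) = -14*x/5 - 1.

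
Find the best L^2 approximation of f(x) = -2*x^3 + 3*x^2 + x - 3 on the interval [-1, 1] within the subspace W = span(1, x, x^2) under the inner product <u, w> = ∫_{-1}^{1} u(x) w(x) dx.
g(x) = 3*x^2 - x/5 - 3

The best approximation g ∈ W is the orthogonal projection of f onto W. Writing g = a_0 + a_1 x + a_2 x^2, the coefficients solve the normal equations G · a = b where
  G_{ij} = <φ_i, φ_j> and b_i = <f, φ_i>, with φ_0 = 1, φ_1 = x, φ_2 = x^2.
G =
  [2, 0, 2/3]
  [0, 2/3, 0]
  [2/3, 0, 2/5],
b = (-4, -2/15, -4/5).
Solving gives a_0 = -3, a_1 = -1/5, a_2 = 3, so
  g(x) = 3*x^2 - x/5 - 3.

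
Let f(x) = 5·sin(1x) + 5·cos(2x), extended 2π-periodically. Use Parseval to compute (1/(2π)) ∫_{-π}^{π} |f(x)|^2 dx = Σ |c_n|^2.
Σ |c_n|^2 = 25

Expand |f|^2 and use orthogonality of {sin(nx), cos(mx)} on [-π, π]:
  ∫_{-π}^{π} sin(nx)^2 dx = π, ∫ cos(mx)^2 dx = π, and cross terms integrate to 0.
So ∫_{-π}^{π} f(x)^2 dx = 5^2 · π + 5^2 · π = (25 + 25)π.
Divide by 2π: (25 + 25)/2 = 25.
By Parseval, this equals Σ |c_n|^2.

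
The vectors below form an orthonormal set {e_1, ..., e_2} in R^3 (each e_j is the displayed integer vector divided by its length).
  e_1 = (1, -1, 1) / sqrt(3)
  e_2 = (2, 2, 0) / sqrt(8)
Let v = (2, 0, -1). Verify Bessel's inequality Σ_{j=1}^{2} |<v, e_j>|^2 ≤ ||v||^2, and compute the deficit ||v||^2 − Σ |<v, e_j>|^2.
Σ |<v, e_j>|^2 = 7/3; ||v||^2 = 5; deficit = 8/3

Write each e_j = u_j / sqrt(<u_j, u_j>) where u_j is the displayed integer vector. Then <v, e_j> = <v, u_j> / sqrt(<u_j, u_j>), so |<v, e_j>|^2 = <v, u_j>^2 / <u_j, u_j>.
Coefficients: <v, e_1> = 1/sqrt(3), <v, e_2> = 4/sqrt(8).
Square and sum: Σ |<v, e_j>|^2 = 7/3.
Compute ||v||^2 = v·v = 5.
Deficit = 5 − 7/3 = 8/3 ≥ 0, confirming Bessel's inequality. (The deficit equals ||v − Σ <v,e_j> e_j||^2, the squared distance from v to span{e_j}.)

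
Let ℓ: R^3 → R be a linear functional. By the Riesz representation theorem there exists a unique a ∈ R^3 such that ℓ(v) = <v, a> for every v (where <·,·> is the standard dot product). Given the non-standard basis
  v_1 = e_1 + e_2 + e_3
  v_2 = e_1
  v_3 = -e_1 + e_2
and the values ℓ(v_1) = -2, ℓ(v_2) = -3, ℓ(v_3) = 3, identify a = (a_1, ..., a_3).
a = (-3, 0, 1)

Write a = (a_1, ..., a_3) in the standard basis. For each basis vector v_i, ℓ(v_i) = <v_i, a> is a linear equation in the a_j's. Collect the n equations into a matrix system V a = ℓ, where row i of V is v_i (expressed in the standard basis). Since V is invertible (lower-triangular with 1s on the diagonal, up to permutation), solve by back-substitution:
  V =
[[1, 1, 1],
 [1, 0, 0],
 [-1, 1, 0]]
  V a = (-2, -3, 3)
Solving gives a = (-3, 0, 1).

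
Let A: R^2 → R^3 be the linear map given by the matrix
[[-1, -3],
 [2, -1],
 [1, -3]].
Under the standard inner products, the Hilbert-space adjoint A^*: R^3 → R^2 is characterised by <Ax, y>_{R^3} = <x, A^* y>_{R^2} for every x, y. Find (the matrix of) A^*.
A^* = A^T =
[[-1, 2, 1],
 [-3, -1, -3]]

For real matrices with standard dot products, the defining identity <Ax, y> = <x, A^* y> gives (Ax)^T y = x^T (A^*) y, i.e. x^T A^T y = x^T (A^*) y. Since this holds for all x, y, we must have A^* = A^T. Therefore
A^* =
[[-1, 2, 1],
 [-3, -1, -3]].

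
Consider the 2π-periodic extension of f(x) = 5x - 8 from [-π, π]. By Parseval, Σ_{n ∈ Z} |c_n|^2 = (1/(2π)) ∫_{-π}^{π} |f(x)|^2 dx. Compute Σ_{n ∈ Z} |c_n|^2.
Σ |c_n|^2 = 25π^2/3 + 64

Expand and integrate term by term over [-π, π]:
  ∫ (5x)^2 dx = 25·(2π^3/3); ∫ 2·5·(-8)·x dx = 0 (odd integrand); ∫ (-8)^2 dx = 64·2π.
So (1/(2π)) ∫_{-π}^{π} (5x - 8)^2 dx = 25π^2/3 + 64 = 25π^2/3 + 64.
Parseval ⇒ Σ |c_n|^2 = 25π^2/3 + 64.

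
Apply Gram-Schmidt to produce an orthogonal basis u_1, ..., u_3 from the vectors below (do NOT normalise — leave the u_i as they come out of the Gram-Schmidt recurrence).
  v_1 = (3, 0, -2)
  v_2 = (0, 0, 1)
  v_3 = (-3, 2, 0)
Orthogonal basis:
  u_1 = (3, 0, -2)
  u_2 = (6/13, 0, 9/13)
  u_3 = (0, 2, 0)

Apply the Gram-Schmidt recurrence
  u_1 = v_1
  u_i = v_i − Σ_{j<i} ((v_i · u_j) / (u_j · u_j)) · u_j.

Step by step this gives:
  u_1 = (3, 0, -2)
  u_2 = (6/13, 0, 9/13)
  u_3 = (0, 2, 0)

Orthogonality check:
  u_2 · u_1 = 0 (should be 0)
  u_3 · u_1 = 0 (should be 0)
  u_3 · u_2 = 0 (should be 0)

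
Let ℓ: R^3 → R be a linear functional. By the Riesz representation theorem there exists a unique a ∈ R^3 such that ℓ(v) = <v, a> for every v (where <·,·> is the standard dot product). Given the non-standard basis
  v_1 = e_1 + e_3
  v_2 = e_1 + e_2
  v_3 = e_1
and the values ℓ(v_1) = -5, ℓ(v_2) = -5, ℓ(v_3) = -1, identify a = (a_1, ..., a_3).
a = (-1, -4, -4)

Write a = (a_1, ..., a_3) in the standard basis. For each basis vector v_i, ℓ(v_i) = <v_i, a> is a linear equation in the a_j's. Collect the n equations into a matrix system V a = ℓ, where row i of V is v_i (expressed in the standard basis). Since V is invertible (lower-triangular with 1s on the diagonal, up to permutation), solve by back-substitution:
  V =
[[1, 0, 1],
 [1, 1, 0],
 [1, 0, 0]]
  V a = (-5, -5, -1)
Solving gives a = (-1, -4, -4).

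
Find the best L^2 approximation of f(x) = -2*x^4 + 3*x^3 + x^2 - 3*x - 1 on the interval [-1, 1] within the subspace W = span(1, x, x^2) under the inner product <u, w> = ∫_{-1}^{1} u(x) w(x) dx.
g(x) = -5*x^2/7 - 6*x/5 - 29/35

The best approximation g ∈ W is the orthogonal projection of f onto W. Writing g = a_0 + a_1 x + a_2 x^2, the coefficients solve the normal equations G · a = b where
  G_{ij} = <φ_i, φ_j> and b_i = <f, φ_i>, with φ_0 = 1, φ_1 = x, φ_2 = x^2.
G =
  [2, 0, 2/3]
  [0, 2/3, 0]
  [2/3, 0, 2/5],
b = (-32/15, -4/5, -88/105).
Solving gives a_0 = -29/35, a_1 = -6/5, a_2 = -5/7, so
  g(x) = -5*x^2/7 - 6*x/5 - 29/35.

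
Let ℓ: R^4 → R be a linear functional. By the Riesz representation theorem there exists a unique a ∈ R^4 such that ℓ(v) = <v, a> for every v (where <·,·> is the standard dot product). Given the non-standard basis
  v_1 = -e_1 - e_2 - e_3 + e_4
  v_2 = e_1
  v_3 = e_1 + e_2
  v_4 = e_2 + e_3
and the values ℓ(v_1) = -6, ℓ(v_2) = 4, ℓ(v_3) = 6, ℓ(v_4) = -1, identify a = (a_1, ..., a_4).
a = (4, 2, -3, -3)

Write a = (a_1, ..., a_4) in the standard basis. For each basis vector v_i, ℓ(v_i) = <v_i, a> is a linear equation in the a_j's. Collect the n equations into a matrix system V a = ℓ, where row i of V is v_i (expressed in the standard basis). Since V is invertible (lower-triangular with 1s on the diagonal, up to permutation), solve by back-substitution:
  V =
[[-1, -1, -1, 1],
 [1, 0, 0, 0],
 [1, 1, 0, 0],
 [0, 1, 1, 0]]
  V a = (-6, 4, 6, -1)
Solving gives a = (4, 2, -3, -3).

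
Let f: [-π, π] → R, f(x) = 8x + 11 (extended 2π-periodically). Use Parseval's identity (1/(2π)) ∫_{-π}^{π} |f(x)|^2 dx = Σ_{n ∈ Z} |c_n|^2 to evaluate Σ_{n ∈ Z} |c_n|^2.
Σ |c_n|^2 = 64π^2/3 + 121

Expand and integrate term by term over [-π, π]:
  ∫ (8x)^2 dx = 64·(2π^3/3); ∫ 2·8·(11)·x dx = 0 (odd integrand); ∫ 11^2 dx = 121·2π.
So (1/(2π)) ∫_{-π}^{π} (8x + 11)^2 dx = 64π^2/3 + 121 = 64π^2/3 + 121.
Parseval ⇒ Σ |c_n|^2 = 64π^2/3 + 121.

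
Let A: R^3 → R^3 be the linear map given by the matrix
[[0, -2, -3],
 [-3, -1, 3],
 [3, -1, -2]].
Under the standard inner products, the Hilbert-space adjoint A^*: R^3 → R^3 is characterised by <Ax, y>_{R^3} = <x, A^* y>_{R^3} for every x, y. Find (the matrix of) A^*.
A^* = A^T =
[[0, -3, 3],
 [-2, -1, -1],
 [-3, 3, -2]]

For real matrices with standard dot products, the defining identity <Ax, y> = <x, A^* y> gives (Ax)^T y = x^T (A^*) y, i.e. x^T A^T y = x^T (A^*) y. Since this holds for all x, y, we must have A^* = A^T. Therefore
A^* =
[[0, -3, 3],
 [-2, -1, -1],
 [-3, 3, -2]].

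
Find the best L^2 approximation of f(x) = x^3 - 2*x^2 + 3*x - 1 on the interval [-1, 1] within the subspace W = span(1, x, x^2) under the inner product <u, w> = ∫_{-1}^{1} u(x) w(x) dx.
g(x) = -2*x^2 + 18*x/5 - 1

The best approximation g ∈ W is the orthogonal projection of f onto W. Writing g = a_0 + a_1 x + a_2 x^2, the coefficients solve the normal equations G · a = b where
  G_{ij} = <φ_i, φ_j> and b_i = <f, φ_i>, with φ_0 = 1, φ_1 = x, φ_2 = x^2.
G =
  [2, 0, 2/3]
  [0, 2/3, 0]
  [2/3, 0, 2/5],
b = (-10/3, 12/5, -22/15).
Solving gives a_0 = -1, a_1 = 18/5, a_2 = -2, so
  g(x) = -2*x^2 + 18*x/5 - 1.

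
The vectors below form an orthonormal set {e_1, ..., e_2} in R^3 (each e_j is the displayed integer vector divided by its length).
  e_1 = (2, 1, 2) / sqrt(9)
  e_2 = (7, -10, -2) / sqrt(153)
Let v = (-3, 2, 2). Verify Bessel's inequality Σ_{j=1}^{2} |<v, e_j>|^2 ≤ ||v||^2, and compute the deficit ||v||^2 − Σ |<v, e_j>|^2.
Σ |<v, e_j>|^2 = 225/17; ||v||^2 = 17; deficit = 64/17

Write each e_j = u_j / sqrt(<u_j, u_j>) where u_j is the displayed integer vector. Then <v, e_j> = <v, u_j> / sqrt(<u_j, u_j>), so |<v, e_j>|^2 = <v, u_j>^2 / <u_j, u_j>.
Coefficients: <v, e_1> = 0/sqrt(9), <v, e_2> = -45/sqrt(153).
Square and sum: Σ |<v, e_j>|^2 = 225/17.
Compute ||v||^2 = v·v = 17.
Deficit = 17 − 225/17 = 64/17 ≥ 0, confirming Bessel's inequality. (The deficit equals ||v − Σ <v,e_j> e_j||^2, the squared distance from v to span{e_j}.)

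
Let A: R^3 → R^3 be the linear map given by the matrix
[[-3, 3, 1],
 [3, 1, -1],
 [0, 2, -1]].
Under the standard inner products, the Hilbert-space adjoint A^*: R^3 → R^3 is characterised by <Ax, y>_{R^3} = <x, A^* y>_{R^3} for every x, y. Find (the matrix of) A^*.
A^* = A^T =
[[-3, 3, 0],
 [3, 1, 2],
 [1, -1, -1]]

For real matrices with standard dot products, the defining identity <Ax, y> = <x, A^* y> gives (Ax)^T y = x^T (A^*) y, i.e. x^T A^T y = x^T (A^*) y. Since this holds for all x, y, we must have A^* = A^T. Therefore
A^* =
[[-3, 3, 0],
 [3, 1, 2],
 [1, -1, -1]].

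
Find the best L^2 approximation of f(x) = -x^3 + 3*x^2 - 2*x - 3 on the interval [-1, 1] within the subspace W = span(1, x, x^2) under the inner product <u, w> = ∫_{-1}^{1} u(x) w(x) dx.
g(x) = 3*x^2 - 13*x/5 - 3

The best approximation g ∈ W is the orthogonal projection of f onto W. Writing g = a_0 + a_1 x + a_2 x^2, the coefficients solve the normal equations G · a = b where
  G_{ij} = <φ_i, φ_j> and b_i = <f, φ_i>, with φ_0 = 1, φ_1 = x, φ_2 = x^2.
G =
  [2, 0, 2/3]
  [0, 2/3, 0]
  [2/3, 0, 2/5],
b = (-4, -26/15, -4/5).
Solving gives a_0 = -3, a_1 = -13/5, a_2 = 3, so
  g(x) = 3*x^2 - 13*x/5 - 3.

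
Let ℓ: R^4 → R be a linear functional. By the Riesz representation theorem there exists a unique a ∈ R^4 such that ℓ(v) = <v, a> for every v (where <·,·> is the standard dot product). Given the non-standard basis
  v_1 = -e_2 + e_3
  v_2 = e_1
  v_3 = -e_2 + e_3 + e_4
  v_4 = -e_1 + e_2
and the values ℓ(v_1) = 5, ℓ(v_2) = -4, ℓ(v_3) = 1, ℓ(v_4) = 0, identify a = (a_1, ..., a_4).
a = (-4, -4, 1, -4)

Write a = (a_1, ..., a_4) in the standard basis. For each basis vector v_i, ℓ(v_i) = <v_i, a> is a linear equation in the a_j's. Collect the n equations into a matrix system V a = ℓ, where row i of V is v_i (expressed in the standard basis). Since V is invertible (lower-triangular with 1s on the diagonal, up to permutation), solve by back-substitution:
  V =
[[0, -1, 1, 0],
 [1, 0, 0, 0],
 [0, -1, 1, 1],
 [-1, 1, 0, 0]]
  V a = (5, -4, 1, 0)
Solving gives a = (-4, -4, 1, -4).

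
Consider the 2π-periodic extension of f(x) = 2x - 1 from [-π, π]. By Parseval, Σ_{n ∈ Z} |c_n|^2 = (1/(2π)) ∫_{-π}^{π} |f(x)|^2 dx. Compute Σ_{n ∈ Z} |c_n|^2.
Σ |c_n|^2 = 4π^2/3 + 1

Expand and integrate term by term over [-π, π]:
  ∫ (2x)^2 dx = 4·(2π^3/3); ∫ 2·2·(-1)·x dx = 0 (odd integrand); ∫ (-1)^2 dx = 1·2π.
So (1/(2π)) ∫_{-π}^{π} (2x - 1)^2 dx = 4π^2/3 + 1 = 4π^2/3 + 1.
Parseval ⇒ Σ |c_n|^2 = 4π^2/3 + 1.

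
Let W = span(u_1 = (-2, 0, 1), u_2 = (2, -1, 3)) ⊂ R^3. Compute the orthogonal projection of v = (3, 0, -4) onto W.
proj_W(v) = (212/69, 40/69, -266/69)

Set up U = [u_1 | ... | u_2] ∈ R^(3×2). The projector onto W = col(U) is P = U (U^T U)^(-1) U^T.
Compute U^T U =
  [5, -1]
  [-1, 14],
and U^T v = (-10, -6).
Solve U^T U · c = U^T v for the coefficients: c = (-146/69, -40/69). The projection is proj_W(v) = U c.
Check: (v - proj_W(v)) · u_1 = 0  (should be 0).
Check: (v - proj_W(v)) · u_2 = 0  (should be 0).
Result: proj_W(v) = (212/69, 40/69, -266/69).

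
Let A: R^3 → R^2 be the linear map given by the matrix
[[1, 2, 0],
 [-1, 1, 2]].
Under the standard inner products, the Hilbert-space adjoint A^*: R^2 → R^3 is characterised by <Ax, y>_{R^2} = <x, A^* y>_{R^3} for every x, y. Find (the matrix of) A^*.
A^* = A^T =
[[1, -1],
 [2, 1],
 [0, 2]]

For real matrices with standard dot products, the defining identity <Ax, y> = <x, A^* y> gives (Ax)^T y = x^T (A^*) y, i.e. x^T A^T y = x^T (A^*) y. Since this holds for all x, y, we must have A^* = A^T. Therefore
A^* =
[[1, -1],
 [2, 1],
 [0, 2]].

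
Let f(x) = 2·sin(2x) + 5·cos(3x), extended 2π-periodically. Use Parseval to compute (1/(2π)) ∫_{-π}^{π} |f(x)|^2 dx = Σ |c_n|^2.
Σ |c_n|^2 = 29/2

Expand |f|^2 and use orthogonality of {sin(nx), cos(mx)} on [-π, π]:
  ∫_{-π}^{π} sin(nx)^2 dx = π, ∫ cos(mx)^2 dx = π, and cross terms integrate to 0.
So ∫_{-π}^{π} f(x)^2 dx = 2^2 · π + 5^2 · π = (4 + 25)π.
Divide by 2π: (4 + 25)/2 = 29/2.
By Parseval, this equals Σ |c_n|^2.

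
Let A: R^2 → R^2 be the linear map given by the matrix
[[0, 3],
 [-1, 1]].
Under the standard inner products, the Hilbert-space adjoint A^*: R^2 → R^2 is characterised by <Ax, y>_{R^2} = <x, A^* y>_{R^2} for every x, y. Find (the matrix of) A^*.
A^* = A^T =
[[0, -1],
 [3, 1]]

For real matrices with standard dot products, the defining identity <Ax, y> = <x, A^* y> gives (Ax)^T y = x^T (A^*) y, i.e. x^T A^T y = x^T (A^*) y. Since this holds for all x, y, we must have A^* = A^T. Therefore
A^* =
[[0, -1],
 [3, 1]].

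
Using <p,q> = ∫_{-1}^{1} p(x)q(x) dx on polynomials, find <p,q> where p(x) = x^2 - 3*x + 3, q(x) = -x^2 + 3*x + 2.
<p,q> = 74/15

Expand the product: p(x)·q(x) = -x^4 + 6*x^3 - 10*x^2 + 3*x + 6.
∫_{-1}^{1} of each monomial x^k gives [2/(k+1) if k even, 0 if k odd]. Integrating term-by-term (or equivalently evaluating the antiderivative F(x) = -x^5/5 + 3*x^4/2 - 10*x^3/3 + 3*x^2/2 + 6*x at the endpoints):
  F(1) − F(−1) = 82/15 − (8/15) = 74/15.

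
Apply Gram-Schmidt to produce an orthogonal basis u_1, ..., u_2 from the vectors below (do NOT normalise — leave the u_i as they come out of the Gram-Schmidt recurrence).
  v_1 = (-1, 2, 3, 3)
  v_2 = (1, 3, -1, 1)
Orthogonal basis:
  u_1 = (-1, 2, 3, 3)
  u_2 = (28/23, 59/23, -38/23, 8/23)

Apply the Gram-Schmidt recurrence
  u_1 = v_1
  u_i = v_i − Σ_{j<i} ((v_i · u_j) / (u_j · u_j)) · u_j.

Step by step this gives:
  u_1 = (-1, 2, 3, 3)
  u_2 = (28/23, 59/23, -38/23, 8/23)

Orthogonality check:
  u_2 · u_1 = 0 (should be 0)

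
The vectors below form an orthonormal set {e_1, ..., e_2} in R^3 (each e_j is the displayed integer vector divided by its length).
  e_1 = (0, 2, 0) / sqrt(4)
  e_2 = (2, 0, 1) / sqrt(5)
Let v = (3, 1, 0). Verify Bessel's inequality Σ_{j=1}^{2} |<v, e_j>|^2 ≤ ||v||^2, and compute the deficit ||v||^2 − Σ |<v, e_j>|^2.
Σ |<v, e_j>|^2 = 41/5; ||v||^2 = 10; deficit = 9/5

Write each e_j = u_j / sqrt(<u_j, u_j>) where u_j is the displayed integer vector. Then <v, e_j> = <v, u_j> / sqrt(<u_j, u_j>), so |<v, e_j>|^2 = <v, u_j>^2 / <u_j, u_j>.
Coefficients: <v, e_1> = 2/sqrt(4), <v, e_2> = 6/sqrt(5).
Square and sum: Σ |<v, e_j>|^2 = 41/5.
Compute ||v||^2 = v·v = 10.
Deficit = 10 − 41/5 = 9/5 ≥ 0, confirming Bessel's inequality. (The deficit equals ||v − Σ <v,e_j> e_j||^2, the squared distance from v to span{e_j}.)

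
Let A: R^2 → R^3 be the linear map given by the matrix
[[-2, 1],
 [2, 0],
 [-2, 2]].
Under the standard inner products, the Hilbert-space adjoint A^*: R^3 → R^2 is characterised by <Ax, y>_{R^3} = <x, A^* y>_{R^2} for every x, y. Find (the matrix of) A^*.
A^* = A^T =
[[-2, 2, -2],
 [1, 0, 2]]

For real matrices with standard dot products, the defining identity <Ax, y> = <x, A^* y> gives (Ax)^T y = x^T (A^*) y, i.e. x^T A^T y = x^T (A^*) y. Since this holds for all x, y, we must have A^* = A^T. Therefore
A^* =
[[-2, 2, -2],
 [1, 0, 2]].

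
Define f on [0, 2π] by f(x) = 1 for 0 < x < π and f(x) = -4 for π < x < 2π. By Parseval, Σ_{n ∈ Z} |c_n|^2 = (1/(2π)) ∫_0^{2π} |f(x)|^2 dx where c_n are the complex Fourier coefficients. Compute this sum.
Σ |c_n|^2 = 17/2

Parseval equates the L^2 energy of f (normalised by 1/(2π)) with the ℓ^2 sum of its Fourier coefficients: (1/(2π)) ∫_0^{2π} |f|^2 = Σ |c_n|^2.
Compute the left side: (1/(2π)) [∫_0^π 1^2 dx + ∫_π^{2π} (-4)^2 dx] = (1/(2π)) · (1π + 16π) = (1 + 16)/2 = 17/2.
So Σ_{n ∈ Z} |c_n|^2 = 17/2.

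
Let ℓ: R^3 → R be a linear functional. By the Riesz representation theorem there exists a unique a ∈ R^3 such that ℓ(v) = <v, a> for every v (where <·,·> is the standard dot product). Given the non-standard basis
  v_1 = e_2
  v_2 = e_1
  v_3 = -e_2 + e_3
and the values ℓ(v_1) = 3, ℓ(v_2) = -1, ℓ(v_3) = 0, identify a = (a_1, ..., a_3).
a = (-1, 3, 3)

Write a = (a_1, ..., a_3) in the standard basis. For each basis vector v_i, ℓ(v_i) = <v_i, a> is a linear equation in the a_j's. Collect the n equations into a matrix system V a = ℓ, where row i of V is v_i (expressed in the standard basis). Since V is invertible (lower-triangular with 1s on the diagonal, up to permutation), solve by back-substitution:
  V =
[[0, 1, 0],
 [1, 0, 0],
 [0, -1, 1]]
  V a = (3, -1, 0)
Solving gives a = (-1, 3, 3).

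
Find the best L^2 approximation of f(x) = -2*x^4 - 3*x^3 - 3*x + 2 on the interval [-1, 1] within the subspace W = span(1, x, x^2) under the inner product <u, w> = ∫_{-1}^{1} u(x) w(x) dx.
g(x) = -12*x^2/7 - 24*x/5 + 76/35

The best approximation g ∈ W is the orthogonal projection of f onto W. Writing g = a_0 + a_1 x + a_2 x^2, the coefficients solve the normal equations G · a = b where
  G_{ij} = <φ_i, φ_j> and b_i = <f, φ_i>, with φ_0 = 1, φ_1 = x, φ_2 = x^2.
G =
  [2, 0, 2/3]
  [0, 2/3, 0]
  [2/3, 0, 2/5],
b = (16/5, -16/5, 16/21).
Solving gives a_0 = 76/35, a_1 = -24/5, a_2 = -12/7, so
  g(x) = -12*x^2/7 - 24*x/5 + 76/35.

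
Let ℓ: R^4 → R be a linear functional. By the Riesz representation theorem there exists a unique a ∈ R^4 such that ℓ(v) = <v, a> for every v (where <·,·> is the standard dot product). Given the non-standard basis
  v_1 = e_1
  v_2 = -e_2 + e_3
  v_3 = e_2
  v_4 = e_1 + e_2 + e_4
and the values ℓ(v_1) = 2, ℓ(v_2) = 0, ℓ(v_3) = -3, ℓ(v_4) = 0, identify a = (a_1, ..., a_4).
a = (2, -3, -3, 1)

Write a = (a_1, ..., a_4) in the standard basis. For each basis vector v_i, ℓ(v_i) = <v_i, a> is a linear equation in the a_j's. Collect the n equations into a matrix system V a = ℓ, where row i of V is v_i (expressed in the standard basis). Since V is invertible (lower-triangular with 1s on the diagonal, up to permutation), solve by back-substitution:
  V =
[[1, 0, 0, 0],
 [0, -1, 1, 0],
 [0, 1, 0, 0],
 [1, 1, 0, 1]]
  V a = (2, 0, -3, 0)
Solving gives a = (2, -3, -3, 1).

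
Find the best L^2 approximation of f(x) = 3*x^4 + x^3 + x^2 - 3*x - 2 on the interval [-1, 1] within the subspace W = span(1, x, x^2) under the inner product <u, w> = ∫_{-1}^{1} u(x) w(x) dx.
g(x) = 25*x^2/7 - 12*x/5 - 79/35

The best approximation g ∈ W is the orthogonal projection of f onto W. Writing g = a_0 + a_1 x + a_2 x^2, the coefficients solve the normal equations G · a = b where
  G_{ij} = <φ_i, φ_j> and b_i = <f, φ_i>, with φ_0 = 1, φ_1 = x, φ_2 = x^2.
G =
  [2, 0, 2/3]
  [0, 2/3, 0]
  [2/3, 0, 2/5],
b = (-32/15, -8/5, -8/105).
Solving gives a_0 = -79/35, a_1 = -12/5, a_2 = 25/7, so
  g(x) = 25*x^2/7 - 12*x/5 - 79/35.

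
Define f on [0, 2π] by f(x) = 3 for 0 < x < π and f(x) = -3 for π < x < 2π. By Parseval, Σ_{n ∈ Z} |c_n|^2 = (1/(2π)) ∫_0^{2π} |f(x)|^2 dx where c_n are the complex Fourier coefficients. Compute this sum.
Σ |c_n|^2 = 9

Parseval equates the L^2 energy of f (normalised by 1/(2π)) with the ℓ^2 sum of its Fourier coefficients: (1/(2π)) ∫_0^{2π} |f|^2 = Σ |c_n|^2.
Compute the left side: (1/(2π)) [∫_0^π 3^2 dx + ∫_π^{2π} (-3)^2 dx] = (1/(2π)) · (9π + 9π) = (9 + 9)/2 = 9.
So Σ_{n ∈ Z} |c_n|^2 = 9.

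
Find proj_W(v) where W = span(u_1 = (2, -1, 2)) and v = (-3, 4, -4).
proj_W(v) = (-4, 2, -4)

Set up U = [u_1 | ... | u_1] ∈ R^(3×1). The projector onto W = col(U) is P = U (U^T U)^(-1) U^T.
Compute U^T U =
  [9],
and U^T v = (-18).
Solve U^T U · c = U^T v for the coefficients: c = (-2). The projection is proj_W(v) = U c.
Check: (v - proj_W(v)) · u_1 = 0  (should be 0).
Result: proj_W(v) = (-4, 2, -4).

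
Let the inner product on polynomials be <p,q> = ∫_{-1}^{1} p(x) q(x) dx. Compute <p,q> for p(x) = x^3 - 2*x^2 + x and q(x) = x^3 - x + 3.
<p,q> = -92/21

Expand the product: p(x)·q(x) = x^6 - 2*x^5 + 5*x^3 - 7*x^2 + 3*x.
∫_{-1}^{1} of each monomial x^k gives [2/(k+1) if k even, 0 if k odd]. Integrating term-by-term (or equivalently evaluating the antiderivative F(x) = x^7/7 - x^6/3 + 5*x^4/4 - 7*x^3/3 + 3*x^2/2 at the endpoints):
  F(1) − F(−1) = 19/84 − (129/28) = -92/21.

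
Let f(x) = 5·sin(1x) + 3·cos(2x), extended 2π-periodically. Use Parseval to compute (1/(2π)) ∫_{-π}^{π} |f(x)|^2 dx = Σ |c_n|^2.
Σ |c_n|^2 = 17

Expand |f|^2 and use orthogonality of {sin(nx), cos(mx)} on [-π, π]:
  ∫_{-π}^{π} sin(nx)^2 dx = π, ∫ cos(mx)^2 dx = π, and cross terms integrate to 0.
So ∫_{-π}^{π} f(x)^2 dx = 5^2 · π + 3^2 · π = (25 + 9)π.
Divide by 2π: (25 + 9)/2 = 17.
By Parseval, this equals Σ |c_n|^2.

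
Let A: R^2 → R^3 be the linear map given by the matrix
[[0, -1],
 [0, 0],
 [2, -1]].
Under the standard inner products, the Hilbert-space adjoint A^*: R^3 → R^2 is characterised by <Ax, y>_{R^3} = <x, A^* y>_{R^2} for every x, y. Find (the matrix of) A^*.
A^* = A^T =
[[0, 0, 2],
 [-1, 0, -1]]

For real matrices with standard dot products, the defining identity <Ax, y> = <x, A^* y> gives (Ax)^T y = x^T (A^*) y, i.e. x^T A^T y = x^T (A^*) y. Since this holds for all x, y, we must have A^* = A^T. Therefore
A^* =
[[0, 0, 2],
 [-1, 0, -1]].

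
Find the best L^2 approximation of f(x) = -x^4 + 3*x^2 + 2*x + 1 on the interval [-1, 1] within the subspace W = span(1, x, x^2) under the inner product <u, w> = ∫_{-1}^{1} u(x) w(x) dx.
g(x) = 15*x^2/7 + 2*x + 38/35

The best approximation g ∈ W is the orthogonal projection of f onto W. Writing g = a_0 + a_1 x + a_2 x^2, the coefficients solve the normal equations G · a = b where
  G_{ij} = <φ_i, φ_j> and b_i = <f, φ_i>, with φ_0 = 1, φ_1 = x, φ_2 = x^2.
G =
  [2, 0, 2/3]
  [0, 2/3, 0]
  [2/3, 0, 2/5],
b = (18/5, 4/3, 166/105).
Solving gives a_0 = 38/35, a_1 = 2, a_2 = 15/7, so
  g(x) = 15*x^2/7 + 2*x + 38/35.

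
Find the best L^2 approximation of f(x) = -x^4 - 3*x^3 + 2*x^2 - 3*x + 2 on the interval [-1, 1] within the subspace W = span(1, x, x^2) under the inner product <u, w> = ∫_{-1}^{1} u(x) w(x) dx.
g(x) = 8*x^2/7 - 24*x/5 + 73/35

The best approximation g ∈ W is the orthogonal projection of f onto W. Writing g = a_0 + a_1 x + a_2 x^2, the coefficients solve the normal equations G · a = b where
  G_{ij} = <φ_i, φ_j> and b_i = <f, φ_i>, with φ_0 = 1, φ_1 = x, φ_2 = x^2.
G =
  [2, 0, 2/3]
  [0, 2/3, 0]
  [2/3, 0, 2/5],
b = (74/15, -16/5, 194/105).
Solving gives a_0 = 73/35, a_1 = -24/5, a_2 = 8/7, so
  g(x) = 8*x^2/7 - 24*x/5 + 73/35.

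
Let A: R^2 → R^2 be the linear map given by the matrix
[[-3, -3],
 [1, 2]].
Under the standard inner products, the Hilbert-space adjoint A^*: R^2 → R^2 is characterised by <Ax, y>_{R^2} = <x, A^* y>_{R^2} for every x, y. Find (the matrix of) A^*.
A^* = A^T =
[[-3, 1],
 [-3, 2]]

For real matrices with standard dot products, the defining identity <Ax, y> = <x, A^* y> gives (Ax)^T y = x^T (A^*) y, i.e. x^T A^T y = x^T (A^*) y. Since this holds for all x, y, we must have A^* = A^T. Therefore
A^* =
[[-3, 1],
 [-3, 2]].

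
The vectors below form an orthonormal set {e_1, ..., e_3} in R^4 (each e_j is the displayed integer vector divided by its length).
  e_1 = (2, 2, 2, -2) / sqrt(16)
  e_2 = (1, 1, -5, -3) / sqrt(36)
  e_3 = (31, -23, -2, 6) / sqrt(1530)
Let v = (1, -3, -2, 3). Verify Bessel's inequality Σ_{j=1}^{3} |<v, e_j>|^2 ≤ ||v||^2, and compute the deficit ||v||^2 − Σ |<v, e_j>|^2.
Σ |<v, e_j>|^2 = 3741/170; ||v||^2 = 23; deficit = 169/170

Write each e_j = u_j / sqrt(<u_j, u_j>) where u_j is the displayed integer vector. Then <v, e_j> = <v, u_j> / sqrt(<u_j, u_j>), so |<v, e_j>|^2 = <v, u_j>^2 / <u_j, u_j>.
Coefficients: <v, e_1> = -14/sqrt(16), <v, e_2> = -1/sqrt(36), <v, e_3> = 122/sqrt(1530).
Square and sum: Σ |<v, e_j>|^2 = 3741/170.
Compute ||v||^2 = v·v = 23.
Deficit = 23 − 3741/170 = 169/170 ≥ 0, confirming Bessel's inequality. (The deficit equals ||v − Σ <v,e_j> e_j||^2, the squared distance from v to span{e_j}.)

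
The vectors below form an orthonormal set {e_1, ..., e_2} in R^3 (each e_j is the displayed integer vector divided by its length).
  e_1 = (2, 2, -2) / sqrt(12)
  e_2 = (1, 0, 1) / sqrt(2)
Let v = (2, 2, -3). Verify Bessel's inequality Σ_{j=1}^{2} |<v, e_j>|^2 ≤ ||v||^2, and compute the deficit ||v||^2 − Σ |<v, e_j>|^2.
Σ |<v, e_j>|^2 = 101/6; ||v||^2 = 17; deficit = 1/6

Write each e_j = u_j / sqrt(<u_j, u_j>) where u_j is the displayed integer vector. Then <v, e_j> = <v, u_j> / sqrt(<u_j, u_j>), so |<v, e_j>|^2 = <v, u_j>^2 / <u_j, u_j>.
Coefficients: <v, e_1> = 14/sqrt(12), <v, e_2> = -1/sqrt(2).
Square and sum: Σ |<v, e_j>|^2 = 101/6.
Compute ||v||^2 = v·v = 17.
Deficit = 17 − 101/6 = 1/6 ≥ 0, confirming Bessel's inequality. (The deficit equals ||v − Σ <v,e_j> e_j||^2, the squared distance from v to span{e_j}.)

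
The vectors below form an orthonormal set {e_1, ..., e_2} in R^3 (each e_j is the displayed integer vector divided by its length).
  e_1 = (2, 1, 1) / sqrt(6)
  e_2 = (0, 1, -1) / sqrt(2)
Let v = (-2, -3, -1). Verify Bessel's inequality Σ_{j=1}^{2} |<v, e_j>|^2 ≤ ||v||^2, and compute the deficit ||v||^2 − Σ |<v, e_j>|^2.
Σ |<v, e_j>|^2 = 38/3; ||v||^2 = 14; deficit = 4/3

Write each e_j = u_j / sqrt(<u_j, u_j>) where u_j is the displayed integer vector. Then <v, e_j> = <v, u_j> / sqrt(<u_j, u_j>), so |<v, e_j>|^2 = <v, u_j>^2 / <u_j, u_j>.
Coefficients: <v, e_1> = -8/sqrt(6), <v, e_2> = -2/sqrt(2).
Square and sum: Σ |<v, e_j>|^2 = 38/3.
Compute ||v||^2 = v·v = 14.
Deficit = 14 − 38/3 = 4/3 ≥ 0, confirming Bessel's inequality. (The deficit equals ||v − Σ <v,e_j> e_j||^2, the squared distance from v to span{e_j}.)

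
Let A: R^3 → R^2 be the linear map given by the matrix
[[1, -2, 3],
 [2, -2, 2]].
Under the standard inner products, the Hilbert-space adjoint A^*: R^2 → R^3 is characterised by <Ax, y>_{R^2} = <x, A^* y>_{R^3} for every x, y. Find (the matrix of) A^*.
A^* = A^T =
[[1, 2],
 [-2, -2],
 [3, 2]]

For real matrices with standard dot products, the defining identity <Ax, y> = <x, A^* y> gives (Ax)^T y = x^T (A^*) y, i.e. x^T A^T y = x^T (A^*) y. Since this holds for all x, y, we must have A^* = A^T. Therefore
A^* =
[[1, 2],
 [-2, -2],
 [3, 2]].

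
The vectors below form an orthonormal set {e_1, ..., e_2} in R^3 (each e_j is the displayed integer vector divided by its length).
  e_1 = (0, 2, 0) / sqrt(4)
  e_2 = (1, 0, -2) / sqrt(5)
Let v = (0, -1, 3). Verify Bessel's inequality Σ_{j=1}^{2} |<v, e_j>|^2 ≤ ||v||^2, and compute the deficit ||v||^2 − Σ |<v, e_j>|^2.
Σ |<v, e_j>|^2 = 41/5; ||v||^2 = 10; deficit = 9/5

Write each e_j = u_j / sqrt(<u_j, u_j>) where u_j is the displayed integer vector. Then <v, e_j> = <v, u_j> / sqrt(<u_j, u_j>), so |<v, e_j>|^2 = <v, u_j>^2 / <u_j, u_j>.
Coefficients: <v, e_1> = -2/sqrt(4), <v, e_2> = -6/sqrt(5).
Square and sum: Σ |<v, e_j>|^2 = 41/5.
Compute ||v||^2 = v·v = 10.
Deficit = 10 − 41/5 = 9/5 ≥ 0, confirming Bessel's inequality. (The deficit equals ||v − Σ <v,e_j> e_j||^2, the squared distance from v to span{e_j}.)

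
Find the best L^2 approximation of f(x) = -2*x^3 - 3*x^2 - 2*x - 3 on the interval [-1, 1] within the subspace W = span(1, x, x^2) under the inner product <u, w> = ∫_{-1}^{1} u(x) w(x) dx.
g(x) = -3*x^2 - 16*x/5 - 3

The best approximation g ∈ W is the orthogonal projection of f onto W. Writing g = a_0 + a_1 x + a_2 x^2, the coefficients solve the normal equations G · a = b where
  G_{ij} = <φ_i, φ_j> and b_i = <f, φ_i>, with φ_0 = 1, φ_1 = x, φ_2 = x^2.
G =
  [2, 0, 2/3]
  [0, 2/3, 0]
  [2/3, 0, 2/5],
b = (-8, -32/15, -16/5).
Solving gives a_0 = -3, a_1 = -16/5, a_2 = -3, so
  g(x) = -3*x^2 - 16*x/5 - 3.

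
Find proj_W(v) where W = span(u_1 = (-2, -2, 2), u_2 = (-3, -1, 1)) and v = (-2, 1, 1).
proj_W(v) = (-2, 0, 0)

Set up U = [u_1 | ... | u_2] ∈ R^(3×2). The projector onto W = col(U) is P = U (U^T U)^(-1) U^T.
Compute U^T U =
  [12, 10]
  [10, 11],
and U^T v = (4, 6).
Solve U^T U · c = U^T v for the coefficients: c = (-1/2, 1). The projection is proj_W(v) = U c.
Check: (v - proj_W(v)) · u_1 = 0  (should be 0).
Check: (v - proj_W(v)) · u_2 = 0  (should be 0).
Result: proj_W(v) = (-2, 0, 0).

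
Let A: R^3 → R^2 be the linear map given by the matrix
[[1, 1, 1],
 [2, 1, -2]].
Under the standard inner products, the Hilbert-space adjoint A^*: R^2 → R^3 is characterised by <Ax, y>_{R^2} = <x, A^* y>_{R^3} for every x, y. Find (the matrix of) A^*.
A^* = A^T =
[[1, 2],
 [1, 1],
 [1, -2]]

For real matrices with standard dot products, the defining identity <Ax, y> = <x, A^* y> gives (Ax)^T y = x^T (A^*) y, i.e. x^T A^T y = x^T (A^*) y. Since this holds for all x, y, we must have A^* = A^T. Therefore
A^* =
[[1, 2],
 [1, 1],
 [1, -2]].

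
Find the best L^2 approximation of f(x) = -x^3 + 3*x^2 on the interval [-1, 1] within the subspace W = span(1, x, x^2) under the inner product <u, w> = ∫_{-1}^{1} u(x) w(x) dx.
g(x) = 3*x^2 - 3*x/5

The best approximation g ∈ W is the orthogonal projection of f onto W. Writing g = a_0 + a_1 x + a_2 x^2, the coefficients solve the normal equations G · a = b where
  G_{ij} = <φ_i, φ_j> and b_i = <f, φ_i>, with φ_0 = 1, φ_1 = x, φ_2 = x^2.
G =
  [2, 0, 2/3]
  [0, 2/3, 0]
  [2/3, 0, 2/5],
b = (2, -2/5, 6/5).
Solving gives a_0 = 0, a_1 = -3/5, a_2 = 3, so
  g(x) = 3*x^2 - 3*x/5.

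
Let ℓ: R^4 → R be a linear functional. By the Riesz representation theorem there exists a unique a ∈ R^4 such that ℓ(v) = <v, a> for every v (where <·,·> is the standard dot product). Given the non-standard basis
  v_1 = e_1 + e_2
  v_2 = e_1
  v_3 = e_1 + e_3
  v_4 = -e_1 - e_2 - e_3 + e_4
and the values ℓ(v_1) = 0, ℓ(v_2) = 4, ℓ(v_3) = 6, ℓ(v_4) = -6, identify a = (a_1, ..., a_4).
a = (4, -4, 2, -4)

Write a = (a_1, ..., a_4) in the standard basis. For each basis vector v_i, ℓ(v_i) = <v_i, a> is a linear equation in the a_j's. Collect the n equations into a matrix system V a = ℓ, where row i of V is v_i (expressed in the standard basis). Since V is invertible (lower-triangular with 1s on the diagonal, up to permutation), solve by back-substitution:
  V =
[[1, 1, 0, 0],
 [1, 0, 0, 0],
 [1, 0, 1, 0],
 [-1, -1, -1, 1]]
  V a = (0, 4, 6, -6)
Solving gives a = (4, -4, 2, -4).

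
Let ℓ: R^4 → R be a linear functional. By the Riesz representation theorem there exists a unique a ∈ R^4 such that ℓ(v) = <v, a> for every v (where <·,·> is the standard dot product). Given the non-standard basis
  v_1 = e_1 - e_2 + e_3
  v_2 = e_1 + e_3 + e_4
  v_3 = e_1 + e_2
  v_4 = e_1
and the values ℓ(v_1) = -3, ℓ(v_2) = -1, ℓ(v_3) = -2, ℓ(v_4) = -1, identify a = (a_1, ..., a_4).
a = (-1, -1, -3, 3)

Write a = (a_1, ..., a_4) in the standard basis. For each basis vector v_i, ℓ(v_i) = <v_i, a> is a linear equation in the a_j's. Collect the n equations into a matrix system V a = ℓ, where row i of V is v_i (expressed in the standard basis). Since V is invertible (lower-triangular with 1s on the diagonal, up to permutation), solve by back-substitution:
  V =
[[1, -1, 1, 0],
 [1, 0, 1, 1],
 [1, 1, 0, 0],
 [1, 0, 0, 0]]
  V a = (-3, -1, -2, -1)
Solving gives a = (-1, -1, -3, 3).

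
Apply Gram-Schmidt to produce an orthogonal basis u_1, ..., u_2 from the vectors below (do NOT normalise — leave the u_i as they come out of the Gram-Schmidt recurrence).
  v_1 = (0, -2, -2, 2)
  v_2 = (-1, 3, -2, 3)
Orthogonal basis:
  u_1 = (0, -2, -2, 2)
  u_2 = (-1, 11/3, -4/3, 7/3)

Apply the Gram-Schmidt recurrence
  u_1 = v_1
  u_i = v_i − Σ_{j<i} ((v_i · u_j) / (u_j · u_j)) · u_j.

Step by step this gives:
  u_1 = (0, -2, -2, 2)
  u_2 = (-1, 11/3, -4/3, 7/3)

Orthogonality check:
  u_2 · u_1 = 0 (should be 0)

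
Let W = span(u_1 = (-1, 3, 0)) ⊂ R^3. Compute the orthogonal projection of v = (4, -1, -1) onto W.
proj_W(v) = (7/10, -21/10, 0)

Set up U = [u_1 | ... | u_1] ∈ R^(3×1). The projector onto W = col(U) is P = U (U^T U)^(-1) U^T.
Compute U^T U =
  [10],
and U^T v = (-7).
Solve U^T U · c = U^T v for the coefficients: c = (-7/10). The projection is proj_W(v) = U c.
Check: (v - proj_W(v)) · u_1 = 0  (should be 0).
Result: proj_W(v) = (7/10, -21/10, 0).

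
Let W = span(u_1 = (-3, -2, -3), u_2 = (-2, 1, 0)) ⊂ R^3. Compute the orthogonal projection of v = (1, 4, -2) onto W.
proj_W(v) = (-29/94, 65/47, 99/94)

Set up U = [u_1 | ... | u_2] ∈ R^(3×2). The projector onto W = col(U) is P = U (U^T U)^(-1) U^T.
Compute U^T U =
  [22, 4]
  [4, 5],
and U^T v = (-5, 2).
Solve U^T U · c = U^T v for the coefficients: c = (-33/94, 32/47). The projection is proj_W(v) = U c.
Check: (v - proj_W(v)) · u_1 = 0  (should be 0).
Check: (v - proj_W(v)) · u_2 = 0  (should be 0).
Result: proj_W(v) = (-29/94, 65/47, 99/94).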